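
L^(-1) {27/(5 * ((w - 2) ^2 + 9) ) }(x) 9 * exp(2 * x) * sin(3 * x) /5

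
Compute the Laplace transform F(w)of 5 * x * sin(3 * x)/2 15 * w/(w^2+9)^2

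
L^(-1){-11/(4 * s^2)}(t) -11 * t/4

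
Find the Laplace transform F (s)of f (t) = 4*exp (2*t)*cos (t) 4*(s - 2)/ ( (s - 2)^2 + 1)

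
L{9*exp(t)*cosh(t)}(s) 9*(s - 1)/(s*(s - 2))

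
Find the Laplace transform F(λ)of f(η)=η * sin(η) 2 * λ/(λ^2 + 1)^2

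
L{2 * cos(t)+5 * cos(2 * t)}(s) 2 * s/(s^2+1)+5 * s/(s^2+4)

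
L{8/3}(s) 8/(3 * s)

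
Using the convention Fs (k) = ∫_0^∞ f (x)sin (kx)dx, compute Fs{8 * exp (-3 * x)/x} 8 * atan (k/3)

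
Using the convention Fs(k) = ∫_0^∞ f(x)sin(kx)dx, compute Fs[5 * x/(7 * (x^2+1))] 5 * pi * exp(-k)/14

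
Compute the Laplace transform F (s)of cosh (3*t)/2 s/ (2*(s^2 - 9))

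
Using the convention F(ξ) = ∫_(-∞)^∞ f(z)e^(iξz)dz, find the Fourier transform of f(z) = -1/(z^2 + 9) -pi*exp(-3*Abs(ξ))/3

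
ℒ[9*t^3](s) 54/s^4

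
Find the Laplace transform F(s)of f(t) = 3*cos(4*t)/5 3*s/(5*(s^2 + 16))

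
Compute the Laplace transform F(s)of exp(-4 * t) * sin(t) 1/((s + 4)^2 + 1)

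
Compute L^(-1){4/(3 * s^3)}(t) 2 * t^2/3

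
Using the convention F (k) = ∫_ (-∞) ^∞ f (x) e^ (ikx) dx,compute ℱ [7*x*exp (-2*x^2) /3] 7*sqrt (2)*I*sqrt (pi)*k*exp (-k^2/8) /24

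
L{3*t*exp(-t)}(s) 3/(s + 1)^2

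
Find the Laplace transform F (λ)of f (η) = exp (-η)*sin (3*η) 3/ ( (λ+1)^2+9)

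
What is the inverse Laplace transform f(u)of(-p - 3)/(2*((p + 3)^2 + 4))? -exp(-3*u)*cos(2*u)/2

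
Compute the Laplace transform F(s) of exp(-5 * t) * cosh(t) (s+5) /((s+5) ^2-1) 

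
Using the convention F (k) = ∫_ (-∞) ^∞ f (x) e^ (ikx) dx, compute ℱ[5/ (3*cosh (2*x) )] 5*pi/ (6*cosh (pi*k/4) ) 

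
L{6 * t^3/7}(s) 36/(7 * s^4)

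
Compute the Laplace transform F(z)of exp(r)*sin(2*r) 2/((z - 1)^2 + 4)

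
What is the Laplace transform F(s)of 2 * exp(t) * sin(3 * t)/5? 6/(5 * ((s - 1)^2+9))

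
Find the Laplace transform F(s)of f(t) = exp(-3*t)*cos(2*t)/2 (s + 3)/(2*((s + 3)^2 + 4))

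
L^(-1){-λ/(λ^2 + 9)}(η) -cos(3 * η)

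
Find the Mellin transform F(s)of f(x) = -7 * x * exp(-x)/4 -7 * gamma(s+1)/4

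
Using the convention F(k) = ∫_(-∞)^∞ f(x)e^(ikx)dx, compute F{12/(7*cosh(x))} 12*pi/(7*cosh(pi*k/2))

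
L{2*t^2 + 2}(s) 2/s + 4/s^3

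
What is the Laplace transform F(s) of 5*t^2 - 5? 10/s^3 - 5/s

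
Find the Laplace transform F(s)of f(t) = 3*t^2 6/s^3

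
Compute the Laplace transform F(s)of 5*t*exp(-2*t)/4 5/(4*(s + 2)^2)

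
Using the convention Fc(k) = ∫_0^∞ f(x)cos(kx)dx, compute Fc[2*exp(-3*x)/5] 6/(5*(k^2 + 9))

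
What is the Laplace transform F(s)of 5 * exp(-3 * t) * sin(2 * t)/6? 5/(3 * ((s+3)^2+4))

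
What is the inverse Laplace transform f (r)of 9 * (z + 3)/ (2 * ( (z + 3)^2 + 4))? 9 * exp (-3 * r) * cos (2 * r)/2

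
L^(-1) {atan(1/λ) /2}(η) sin(η) /(2*η) 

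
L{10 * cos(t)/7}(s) 10 * s/(7 * (s^2+1))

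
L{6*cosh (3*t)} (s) 6*s/ (s^2-9)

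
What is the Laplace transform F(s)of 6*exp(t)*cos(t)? 6*(s - 1)/((s - 1)^2 + 1)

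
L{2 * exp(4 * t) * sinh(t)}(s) 2/((s - 4)^2 - 1)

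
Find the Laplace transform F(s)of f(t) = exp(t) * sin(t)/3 1/(3 * ((s - 1)^2 + 1))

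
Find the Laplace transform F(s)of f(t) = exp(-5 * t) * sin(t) 1/((s + 5)^2 + 1)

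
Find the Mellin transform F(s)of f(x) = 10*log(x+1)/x -10*pi*csc(pi*s)/(s - 1)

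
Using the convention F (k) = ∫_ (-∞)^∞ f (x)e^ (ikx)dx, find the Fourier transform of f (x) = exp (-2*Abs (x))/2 2/ (k^2 + 4)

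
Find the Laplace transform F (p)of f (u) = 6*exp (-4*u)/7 6/ (7*(p + 4))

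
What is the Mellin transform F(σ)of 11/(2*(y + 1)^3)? 11*pi*(σ - 2)*(σ - 1)/(4*sin(pi*σ))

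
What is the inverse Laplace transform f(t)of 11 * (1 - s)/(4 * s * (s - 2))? -11 * exp(t) * cosh(t)/4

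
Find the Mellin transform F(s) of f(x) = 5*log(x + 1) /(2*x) -5*pi*csc(pi*s) /(2*s - 2) 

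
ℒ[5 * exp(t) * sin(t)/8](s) 5/(8 * ((s - 1)^2 + 1))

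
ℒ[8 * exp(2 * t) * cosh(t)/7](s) 8 * (s - 2)/(7 * ((s - 2)^2-1))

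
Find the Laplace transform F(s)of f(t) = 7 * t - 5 7/s^2 - 5/s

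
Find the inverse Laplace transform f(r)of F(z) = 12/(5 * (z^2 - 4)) 6 * sinh(2 * r)/5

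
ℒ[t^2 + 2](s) 2/s + 2/s^3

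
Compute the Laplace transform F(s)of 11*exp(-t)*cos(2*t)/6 11*(s+1)/(6*((s+1)^2+4))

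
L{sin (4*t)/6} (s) 2/ (3*(s^2 + 16))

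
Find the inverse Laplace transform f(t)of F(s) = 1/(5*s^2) t/5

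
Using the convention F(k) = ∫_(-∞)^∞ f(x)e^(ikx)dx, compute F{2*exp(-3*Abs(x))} 12/(k^2+9)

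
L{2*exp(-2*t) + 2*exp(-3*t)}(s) 2/(s + 2) + 2/(s + 3)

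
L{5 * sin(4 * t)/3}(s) 20/(3 * (s^2 + 16))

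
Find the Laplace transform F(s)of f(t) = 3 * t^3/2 9/s^4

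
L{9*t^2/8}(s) 9/(4*s^3)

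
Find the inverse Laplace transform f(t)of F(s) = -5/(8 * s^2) -5 * t/8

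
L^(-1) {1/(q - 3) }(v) exp(3*v) 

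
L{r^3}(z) 6/z^4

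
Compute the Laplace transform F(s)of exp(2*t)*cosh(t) (s - 2)/((s - 2)^2 - 1)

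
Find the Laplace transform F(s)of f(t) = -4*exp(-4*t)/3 -4/(3*s + 12)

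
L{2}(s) 2/s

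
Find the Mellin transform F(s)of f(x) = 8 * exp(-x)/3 8 * gamma(s)/3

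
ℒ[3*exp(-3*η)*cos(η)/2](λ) 3*(λ + 3)/(2*((λ + 3)^2 + 1))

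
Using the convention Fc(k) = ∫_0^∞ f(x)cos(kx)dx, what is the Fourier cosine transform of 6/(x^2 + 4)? 3*pi*exp(-2*k)/2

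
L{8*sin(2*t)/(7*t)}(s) 8*atan(2/s)/7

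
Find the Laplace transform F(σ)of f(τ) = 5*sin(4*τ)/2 10/(σ^2 + 16)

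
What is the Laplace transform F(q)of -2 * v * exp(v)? -2/(q - 1)^2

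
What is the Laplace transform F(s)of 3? 3/s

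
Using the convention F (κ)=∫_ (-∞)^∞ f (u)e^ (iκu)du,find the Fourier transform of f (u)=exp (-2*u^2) sqrt (2)*sqrt (pi)*exp (-κ^2/8)/2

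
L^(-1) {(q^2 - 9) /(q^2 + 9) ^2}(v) v * cos(3 * v) 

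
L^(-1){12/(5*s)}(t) 12/5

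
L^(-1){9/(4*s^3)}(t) 9*t^2/8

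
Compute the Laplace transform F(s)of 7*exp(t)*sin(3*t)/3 7/((s - 1)^2 + 9)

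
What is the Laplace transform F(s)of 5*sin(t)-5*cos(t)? 5/(s^2 + 1)-5*s/(s^2 + 1)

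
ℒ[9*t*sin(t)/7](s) 18*s/(7*(s^2 + 1)^2)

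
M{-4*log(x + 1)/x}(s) 4*pi*csc(pi*s)/(s - 1)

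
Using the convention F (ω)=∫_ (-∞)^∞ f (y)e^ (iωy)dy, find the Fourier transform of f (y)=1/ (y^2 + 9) pi*exp (-3*Abs (ω))/3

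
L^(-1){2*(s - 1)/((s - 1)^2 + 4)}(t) 2*exp(t)*cos(2*t)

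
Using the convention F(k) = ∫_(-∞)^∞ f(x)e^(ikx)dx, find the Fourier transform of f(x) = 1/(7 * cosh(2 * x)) pi/(14 * cosh(pi * k/4))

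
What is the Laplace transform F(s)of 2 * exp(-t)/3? 2/(3 * (s + 1))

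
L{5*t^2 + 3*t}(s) 3/s^2 + 10/s^3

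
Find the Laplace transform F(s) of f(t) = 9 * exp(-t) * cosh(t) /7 9 * (s + 1) /(7 * s * (s + 2) ) 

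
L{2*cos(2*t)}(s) 2*s/(s^2 + 4)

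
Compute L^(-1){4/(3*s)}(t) 4/3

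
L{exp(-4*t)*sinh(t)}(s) 1/((s + 4)^2 - 1)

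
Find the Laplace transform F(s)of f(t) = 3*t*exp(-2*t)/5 3/(5*(s + 2)^2)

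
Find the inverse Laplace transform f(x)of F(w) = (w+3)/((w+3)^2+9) exp(-3 * x) * cos(3 * x)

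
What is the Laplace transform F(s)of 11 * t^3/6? 11/s^4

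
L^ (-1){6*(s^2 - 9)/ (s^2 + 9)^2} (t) 6*t*cos (3*t)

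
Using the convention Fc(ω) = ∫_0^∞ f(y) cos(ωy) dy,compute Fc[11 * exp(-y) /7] 11/(7 * (ω^2 + 1) ) 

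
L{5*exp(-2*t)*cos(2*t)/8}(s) 5*(s + 2)/(8*((s + 2)^2 + 4))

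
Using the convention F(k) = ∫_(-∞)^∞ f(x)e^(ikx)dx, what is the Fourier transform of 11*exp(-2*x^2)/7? 11*sqrt(2)*sqrt(pi)*exp(-k^2/8)/14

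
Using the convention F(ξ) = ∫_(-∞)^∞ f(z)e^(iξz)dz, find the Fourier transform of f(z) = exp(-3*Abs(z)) 6/(ξ^2 + 9)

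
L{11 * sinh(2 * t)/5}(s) 22/(5 * (s^2 - 4))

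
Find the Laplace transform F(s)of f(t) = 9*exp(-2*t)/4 9/(4*(s + 2))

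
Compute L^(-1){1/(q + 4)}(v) exp(-4*v)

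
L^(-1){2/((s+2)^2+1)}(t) 2*exp(-2*t)*sin(t)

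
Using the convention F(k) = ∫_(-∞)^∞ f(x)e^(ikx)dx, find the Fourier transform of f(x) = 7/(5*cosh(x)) 7*pi/(5*cosh(pi*k/2))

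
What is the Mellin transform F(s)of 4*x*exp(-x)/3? 4*gamma(s+1)/3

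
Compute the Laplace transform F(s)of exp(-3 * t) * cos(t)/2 (s + 3)/(2 * ((s + 3)^2 + 1))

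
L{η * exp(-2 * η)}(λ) (λ + 2)^(-2)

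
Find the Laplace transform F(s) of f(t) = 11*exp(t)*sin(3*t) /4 33/(4*((s - 1) ^2 + 9) ) 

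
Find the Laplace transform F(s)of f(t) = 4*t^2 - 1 8/s^3 - 1/s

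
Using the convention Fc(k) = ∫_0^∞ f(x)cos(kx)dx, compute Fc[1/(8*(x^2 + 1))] pi*exp(-k)/16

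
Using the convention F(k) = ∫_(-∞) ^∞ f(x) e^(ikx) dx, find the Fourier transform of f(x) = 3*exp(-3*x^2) sqrt(3)*sqrt(pi)*exp(-k^2/12) 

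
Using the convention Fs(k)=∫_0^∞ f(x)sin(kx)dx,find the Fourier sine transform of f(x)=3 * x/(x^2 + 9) 3 * pi * exp(-3 * k)/2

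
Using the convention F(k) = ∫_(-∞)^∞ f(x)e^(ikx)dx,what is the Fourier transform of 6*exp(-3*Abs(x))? 36/(k^2+9)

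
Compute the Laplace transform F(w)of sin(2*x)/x atan(2/w)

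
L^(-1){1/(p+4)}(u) exp(-4 * u)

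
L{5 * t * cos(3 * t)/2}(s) 5 * (s^2 - 9)/(2 * (s^2 + 9)^2)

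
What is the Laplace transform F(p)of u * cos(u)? (p^2 - 1)/(p^2 + 1)^2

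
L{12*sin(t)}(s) 12/(s^2+1)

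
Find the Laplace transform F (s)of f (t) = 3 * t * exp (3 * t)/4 3/ (4 * (s - 3)^2)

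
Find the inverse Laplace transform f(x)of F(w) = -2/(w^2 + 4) -sin(2*x)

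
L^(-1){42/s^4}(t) 7*t^3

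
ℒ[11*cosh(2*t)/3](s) 11*s/(3*(s^2 - 4))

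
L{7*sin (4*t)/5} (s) 28/ (5*(s^2 + 16))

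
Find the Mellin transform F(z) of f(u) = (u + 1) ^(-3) pi*(z - 2)*(z - 1) /(2*sin(pi*z) ) 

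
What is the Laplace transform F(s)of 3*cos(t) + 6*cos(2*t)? 6*s/(s^2 + 4) + 3*s/(s^2 + 1)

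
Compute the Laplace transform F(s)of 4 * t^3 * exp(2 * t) 24/(s - 2)^4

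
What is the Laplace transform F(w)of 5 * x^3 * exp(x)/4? 15/(2 * (w - 1)^4)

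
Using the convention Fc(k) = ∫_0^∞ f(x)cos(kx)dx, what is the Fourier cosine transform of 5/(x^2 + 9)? 5 * pi * exp(-3 * k)/6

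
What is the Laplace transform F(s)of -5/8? -5/(8 * s)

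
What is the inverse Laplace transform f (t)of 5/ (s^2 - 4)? 5*sinh (2*t)/2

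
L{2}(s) 2/s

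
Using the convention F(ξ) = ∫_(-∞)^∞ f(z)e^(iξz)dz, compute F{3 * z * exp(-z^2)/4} 3 * I * sqrt(pi) * ξ * exp(-ξ^2/4)/8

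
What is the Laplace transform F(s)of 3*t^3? 18/s^4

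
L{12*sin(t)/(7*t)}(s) 12*atan(1/s)/7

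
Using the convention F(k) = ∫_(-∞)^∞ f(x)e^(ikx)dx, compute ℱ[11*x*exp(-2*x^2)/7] 11*sqrt(2)*I*sqrt(pi)*k*exp(-k^2/8)/56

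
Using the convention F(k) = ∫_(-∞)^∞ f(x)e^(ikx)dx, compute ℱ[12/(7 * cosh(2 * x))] 6 * pi/(7 * cosh(pi * k/4))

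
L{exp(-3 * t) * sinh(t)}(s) 1/((s + 3)^2 - 1)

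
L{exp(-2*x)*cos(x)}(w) (w + 2)/((w + 2)^2 + 1)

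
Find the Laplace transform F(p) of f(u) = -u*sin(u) -2*p/(p^2 + 1) ^2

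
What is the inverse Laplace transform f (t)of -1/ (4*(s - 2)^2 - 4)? -exp (2*t)*sinh (t)/4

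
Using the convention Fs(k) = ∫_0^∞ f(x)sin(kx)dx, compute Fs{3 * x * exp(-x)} 6 * k/(k^2 + 1)^2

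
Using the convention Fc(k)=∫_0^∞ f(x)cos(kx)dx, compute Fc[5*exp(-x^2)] 5*sqrt(pi)*exp(-k^2/4)/2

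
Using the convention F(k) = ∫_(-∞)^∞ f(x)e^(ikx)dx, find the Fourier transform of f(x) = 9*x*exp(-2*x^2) 9*sqrt(2)*I*sqrt(pi)*k*exp(-k^2/8)/8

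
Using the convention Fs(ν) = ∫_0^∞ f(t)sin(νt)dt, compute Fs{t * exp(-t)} 2 * ν/(ν^2 + 1)^2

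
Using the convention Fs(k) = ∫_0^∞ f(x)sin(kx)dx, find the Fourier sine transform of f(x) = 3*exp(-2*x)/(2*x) 3*atan(k/2)/2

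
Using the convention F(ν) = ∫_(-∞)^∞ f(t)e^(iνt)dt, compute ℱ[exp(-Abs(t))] 2/(ν^2 + 1)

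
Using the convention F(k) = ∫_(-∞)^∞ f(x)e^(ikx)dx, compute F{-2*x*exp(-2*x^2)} -sqrt(2)*I*sqrt(pi)*k*exp(-k^2/8)/4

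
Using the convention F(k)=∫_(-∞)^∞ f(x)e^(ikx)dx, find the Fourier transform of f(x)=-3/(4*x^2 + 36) -pi*exp(-3*Abs(k))/4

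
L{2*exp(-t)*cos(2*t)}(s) 2*(s+1)/((s+1)^2+4)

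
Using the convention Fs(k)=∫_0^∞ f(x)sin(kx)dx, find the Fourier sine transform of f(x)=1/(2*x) pi/4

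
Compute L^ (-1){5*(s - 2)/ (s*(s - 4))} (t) 5*exp (2*t)*cosh (2*t)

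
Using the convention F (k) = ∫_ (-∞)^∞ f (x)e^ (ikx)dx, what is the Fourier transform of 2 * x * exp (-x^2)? I * sqrt (pi) * k * exp (-k^2/4)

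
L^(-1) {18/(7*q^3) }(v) 9*v^2/7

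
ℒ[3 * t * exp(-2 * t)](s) 3/(s + 2)^2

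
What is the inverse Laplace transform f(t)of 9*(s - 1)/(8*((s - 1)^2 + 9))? 9*exp(t)*cos(3*t)/8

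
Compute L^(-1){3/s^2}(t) 3*t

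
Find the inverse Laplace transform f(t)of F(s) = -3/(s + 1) -3 * exp(-t)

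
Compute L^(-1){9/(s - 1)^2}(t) 9*t*exp(t)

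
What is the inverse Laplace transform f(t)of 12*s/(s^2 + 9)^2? 2*t*sin(3*t)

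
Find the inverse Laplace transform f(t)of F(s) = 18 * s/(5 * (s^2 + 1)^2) 9 * t * sin(t)/5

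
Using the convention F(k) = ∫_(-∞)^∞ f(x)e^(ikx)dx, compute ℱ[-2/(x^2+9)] -2*pi*exp(-3*Abs(k))/3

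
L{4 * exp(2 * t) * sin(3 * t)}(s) 12/((s - 2)^2 + 9)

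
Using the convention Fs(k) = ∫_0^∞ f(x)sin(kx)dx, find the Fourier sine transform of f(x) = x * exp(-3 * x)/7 6 * k/(7 * (k^2 + 9)^2)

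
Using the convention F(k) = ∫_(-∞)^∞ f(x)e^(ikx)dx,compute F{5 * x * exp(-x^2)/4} 5 * I * sqrt(pi) * k * exp(-k^2/4)/8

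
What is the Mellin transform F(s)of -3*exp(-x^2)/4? -3*gamma(s/2)/8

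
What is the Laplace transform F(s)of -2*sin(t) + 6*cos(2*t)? 6*s/(s^2 + 4) - 2/(s^2 + 1)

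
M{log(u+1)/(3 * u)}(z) -pi * csc(pi * z)/(3 * z - 3)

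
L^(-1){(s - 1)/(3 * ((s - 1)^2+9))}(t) exp(t) * cos(3 * t)/3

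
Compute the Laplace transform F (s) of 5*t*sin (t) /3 10*s/ (3*(s^2 + 1) ^2) 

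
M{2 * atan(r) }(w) -pi * sec(pi * w/2) /w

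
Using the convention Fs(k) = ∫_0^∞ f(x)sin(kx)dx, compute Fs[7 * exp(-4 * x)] 7 * k/(k^2 + 16)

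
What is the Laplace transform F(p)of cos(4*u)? p/(p^2 + 16)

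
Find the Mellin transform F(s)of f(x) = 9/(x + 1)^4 3*gamma(s)*gamma(4 - s)/2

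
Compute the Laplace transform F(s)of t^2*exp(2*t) 2/(s - 2)^3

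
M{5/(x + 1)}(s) 5 * pi * csc(pi * s)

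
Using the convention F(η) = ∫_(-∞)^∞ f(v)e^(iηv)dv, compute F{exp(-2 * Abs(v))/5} 4/(5 * (η^2+4))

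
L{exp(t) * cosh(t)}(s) (s - 1)/(s * (s - 2))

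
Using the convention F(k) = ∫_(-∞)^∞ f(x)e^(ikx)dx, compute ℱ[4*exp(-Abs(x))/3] 8/(3*(k^2 + 1))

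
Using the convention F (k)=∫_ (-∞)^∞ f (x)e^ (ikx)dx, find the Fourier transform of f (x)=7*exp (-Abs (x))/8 7/ (4*(k^2 + 1))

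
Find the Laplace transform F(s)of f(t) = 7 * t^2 14/s^3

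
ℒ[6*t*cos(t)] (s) 6*(s^2 - 1)/(s^2+1)^2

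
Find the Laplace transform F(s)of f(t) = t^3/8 3/(4 * s^4)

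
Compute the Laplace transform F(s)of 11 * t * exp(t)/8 11/(8 * (s - 1)^2)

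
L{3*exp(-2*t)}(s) 3/(s + 2)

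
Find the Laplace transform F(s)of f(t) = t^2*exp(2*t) 2/(s - 2)^3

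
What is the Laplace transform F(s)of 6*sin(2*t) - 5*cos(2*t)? 12/(s^2+4) - 5*s/(s^2+4)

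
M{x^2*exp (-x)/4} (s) gamma (s + 2)/4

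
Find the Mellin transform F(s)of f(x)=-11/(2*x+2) -11*pi*csc(pi*s)/2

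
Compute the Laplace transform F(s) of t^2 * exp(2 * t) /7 2/(7 * (s - 2) ^3) 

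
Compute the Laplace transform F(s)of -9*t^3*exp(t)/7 -54/(7*(s - 1)^4)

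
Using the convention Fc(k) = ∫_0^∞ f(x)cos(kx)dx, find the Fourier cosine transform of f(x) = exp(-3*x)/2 3/(2*(k^2 + 9))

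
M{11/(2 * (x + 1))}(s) 11 * pi * csc(pi * s)/2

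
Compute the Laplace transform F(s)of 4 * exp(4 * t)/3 4/(3 * (s - 4))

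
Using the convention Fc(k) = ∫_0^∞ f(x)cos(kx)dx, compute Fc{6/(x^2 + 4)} 3*pi*exp(-2*k)/2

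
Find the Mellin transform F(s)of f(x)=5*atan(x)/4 -5*pi*sec(pi*s/2)/(8*s)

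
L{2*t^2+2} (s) 2/s+4/s^3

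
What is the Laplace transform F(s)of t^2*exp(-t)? 2/(s + 1)^3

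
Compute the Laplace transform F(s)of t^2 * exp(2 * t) 2/(s - 2)^3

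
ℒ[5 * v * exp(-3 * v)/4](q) 5/(4 * (q + 3)^2)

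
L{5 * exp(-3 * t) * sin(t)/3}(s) 5/(3 * ((s + 3)^2 + 1))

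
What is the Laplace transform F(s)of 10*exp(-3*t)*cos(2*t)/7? 10*(s + 3)/(7*((s + 3)^2 + 4))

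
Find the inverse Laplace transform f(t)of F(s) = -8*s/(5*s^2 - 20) -8*cosh(2*t)/5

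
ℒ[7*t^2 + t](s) 14/s^3 + s^(-2) 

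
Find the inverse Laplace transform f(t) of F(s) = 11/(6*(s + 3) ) 11*exp(-3*t) /6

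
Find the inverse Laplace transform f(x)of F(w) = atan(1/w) sin(x)/x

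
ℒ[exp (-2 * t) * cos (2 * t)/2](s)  (s + 2)/ (2 * ( (s + 2)^2 + 4))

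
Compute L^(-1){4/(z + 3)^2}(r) 4 * r * exp(-3 * r)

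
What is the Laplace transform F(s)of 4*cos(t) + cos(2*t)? s/(s^2 + 4) + 4*s/(s^2 + 1)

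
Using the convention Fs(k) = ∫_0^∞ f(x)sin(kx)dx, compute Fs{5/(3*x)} 5*pi/6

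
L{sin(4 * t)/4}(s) 1/(s^2 + 16)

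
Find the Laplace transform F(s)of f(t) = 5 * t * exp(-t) 5/(s + 1)^2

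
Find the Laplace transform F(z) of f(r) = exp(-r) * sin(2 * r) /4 1/(2 * ((z+1) ^2+4) ) 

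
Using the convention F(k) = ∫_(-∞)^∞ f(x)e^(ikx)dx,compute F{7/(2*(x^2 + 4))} 7*pi*exp(-2*Abs(k))/4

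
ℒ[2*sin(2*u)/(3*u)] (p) 2*atan(2/p)/3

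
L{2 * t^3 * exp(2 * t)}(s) 12/(s - 2)^4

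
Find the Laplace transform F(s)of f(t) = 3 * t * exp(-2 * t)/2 3/(2 * (s+2)^2)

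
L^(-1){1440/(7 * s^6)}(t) 12 * t^5/7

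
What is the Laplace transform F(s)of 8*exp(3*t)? 8/(s - 3)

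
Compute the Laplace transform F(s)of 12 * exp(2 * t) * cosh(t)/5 12 * (s - 2)/(5 * ((s - 2)^2 - 1))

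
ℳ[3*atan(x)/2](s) -3*pi*sec(pi*s/2)/(4*s)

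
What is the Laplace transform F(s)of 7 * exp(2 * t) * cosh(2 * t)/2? 7 * (s - 2)/(2 * s * (s - 4))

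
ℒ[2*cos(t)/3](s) 2*s/(3*(s^2+1))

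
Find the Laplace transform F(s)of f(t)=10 10/s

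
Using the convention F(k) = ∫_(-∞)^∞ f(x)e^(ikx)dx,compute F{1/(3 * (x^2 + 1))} pi * exp(-Abs(k))/3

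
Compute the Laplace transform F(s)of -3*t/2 -3/(2*s^2)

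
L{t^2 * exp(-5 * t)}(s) 2/(s + 5)^3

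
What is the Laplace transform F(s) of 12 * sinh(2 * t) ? 24/(s^2 - 4) 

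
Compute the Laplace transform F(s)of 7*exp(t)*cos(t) 7*(s - 1)/((s - 1)^2 + 1)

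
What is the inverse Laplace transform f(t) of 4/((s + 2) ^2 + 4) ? 2*exp(-2*t)*sin(2*t) 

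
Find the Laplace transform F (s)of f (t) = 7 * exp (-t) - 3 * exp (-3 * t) 7/ (s+1) - 3/ (s+3)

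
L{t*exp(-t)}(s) (s + 1)^(-2)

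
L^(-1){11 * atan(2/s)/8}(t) 11 * sin(2 * t)/(8 * t)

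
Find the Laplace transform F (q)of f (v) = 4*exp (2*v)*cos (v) 4*(q - 2)/ ( (q - 2)^2 + 1)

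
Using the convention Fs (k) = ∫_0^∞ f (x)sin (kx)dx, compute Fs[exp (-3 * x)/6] k/ (6 * (k^2 + 9))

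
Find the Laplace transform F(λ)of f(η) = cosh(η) λ/(λ^2 - 1)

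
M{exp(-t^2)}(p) gamma(p/2)/2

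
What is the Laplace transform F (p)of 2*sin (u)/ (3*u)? 2*atan (1/p)/3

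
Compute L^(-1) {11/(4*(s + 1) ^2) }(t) 11*t*exp(-t) /4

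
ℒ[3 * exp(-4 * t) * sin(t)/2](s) 3/(2 * ((s + 4)^2 + 1))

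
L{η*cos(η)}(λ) (λ^2-1)/(λ^2+1)^2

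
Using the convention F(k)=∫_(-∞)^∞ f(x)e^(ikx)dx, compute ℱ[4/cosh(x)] 4*pi/cosh(pi*k/2)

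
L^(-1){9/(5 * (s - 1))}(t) 9 * exp(t)/5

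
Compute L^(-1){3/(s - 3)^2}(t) 3*t*exp(3*t)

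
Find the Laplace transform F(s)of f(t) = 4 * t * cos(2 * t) 4 * (s^2 - 4)/(s^2 + 4)^2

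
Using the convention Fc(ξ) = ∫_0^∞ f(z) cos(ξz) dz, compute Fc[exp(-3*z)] 3/(ξ^2+9) 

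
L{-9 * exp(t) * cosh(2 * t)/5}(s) 9 * (1 - s)/(5 * ((s - 1)^2 - 4))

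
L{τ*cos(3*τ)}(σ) (σ^2 - 9)/(σ^2+9)^2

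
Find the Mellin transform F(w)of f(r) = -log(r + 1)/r pi*csc(pi*w)/(w - 1)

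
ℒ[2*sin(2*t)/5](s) 4/(5*(s^2 + 4))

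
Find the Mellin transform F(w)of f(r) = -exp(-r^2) -gamma(w/2)/2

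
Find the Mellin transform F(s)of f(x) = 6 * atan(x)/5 -3 * pi * sec(pi * s/2)/(5 * s)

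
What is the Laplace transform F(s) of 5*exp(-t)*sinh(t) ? 5/(s*(s + 2) ) 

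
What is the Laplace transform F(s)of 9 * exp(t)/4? 9/(4 * (s - 1))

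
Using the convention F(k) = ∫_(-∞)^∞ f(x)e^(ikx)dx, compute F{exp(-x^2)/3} sqrt(pi)*exp(-k^2/4)/3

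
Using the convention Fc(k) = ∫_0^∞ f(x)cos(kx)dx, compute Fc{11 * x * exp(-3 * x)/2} 11 * (9 - k^2)/(2 * (k^2 + 9)^2)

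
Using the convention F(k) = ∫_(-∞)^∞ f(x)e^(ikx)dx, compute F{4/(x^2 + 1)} 4 * pi * exp(-Abs(k))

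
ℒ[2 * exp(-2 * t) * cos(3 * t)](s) 2 * (s + 2) /((s + 2) ^2 + 9) 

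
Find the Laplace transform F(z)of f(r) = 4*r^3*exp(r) 24/(z - 1)^4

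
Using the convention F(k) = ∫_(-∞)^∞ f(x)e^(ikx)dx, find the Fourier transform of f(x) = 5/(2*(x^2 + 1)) 5*pi*exp(-Abs(k))/2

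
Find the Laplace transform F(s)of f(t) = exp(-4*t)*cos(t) (s + 4)/((s + 4)^2 + 1)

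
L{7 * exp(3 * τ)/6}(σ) 7/(6 * (σ - 3))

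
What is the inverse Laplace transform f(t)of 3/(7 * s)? 3/7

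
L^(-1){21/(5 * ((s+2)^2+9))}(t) 7 * exp(-2 * t) * sin(3 * t)/5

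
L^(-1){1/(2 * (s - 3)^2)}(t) t * exp(3 * t)/2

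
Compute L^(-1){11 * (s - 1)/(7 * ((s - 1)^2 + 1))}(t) 11 * exp(t) * cos(t)/7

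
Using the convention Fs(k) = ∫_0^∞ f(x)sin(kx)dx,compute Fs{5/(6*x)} 5*pi/12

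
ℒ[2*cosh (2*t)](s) 2*s/ (s^2 - 4)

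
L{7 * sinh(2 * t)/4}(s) 7/(2 * (s^2 - 4))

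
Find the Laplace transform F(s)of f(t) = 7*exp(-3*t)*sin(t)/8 7/(8*((s+3)^2+1))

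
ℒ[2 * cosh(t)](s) 2 * s/(s^2 - 1)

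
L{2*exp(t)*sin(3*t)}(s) 6/((s - 1)^2 + 9)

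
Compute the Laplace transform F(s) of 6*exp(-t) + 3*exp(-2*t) 6/(s + 1) + 3/(s + 2) 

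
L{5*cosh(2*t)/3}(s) 5*s/(3*(s^2 - 4))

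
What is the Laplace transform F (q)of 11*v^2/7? 22/ (7*q^3)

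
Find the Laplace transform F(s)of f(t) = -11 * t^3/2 -33/s^4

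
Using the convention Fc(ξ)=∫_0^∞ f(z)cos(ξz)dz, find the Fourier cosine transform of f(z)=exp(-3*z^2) sqrt(3)*sqrt(pi)*exp(-ξ^2/12)/6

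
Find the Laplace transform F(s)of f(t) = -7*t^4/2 -84/s^5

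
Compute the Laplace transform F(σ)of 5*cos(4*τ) 5*σ/(σ^2+16)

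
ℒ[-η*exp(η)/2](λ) -1/(2*(λ - 1)^2)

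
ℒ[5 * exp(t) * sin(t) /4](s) 5/(4 * ((s - 1) ^2 + 1) ) 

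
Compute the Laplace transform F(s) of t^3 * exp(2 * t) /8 3/(4 * (s - 2) ^4) 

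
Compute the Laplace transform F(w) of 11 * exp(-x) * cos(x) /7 11 * (w+1) /(7 * ((w+1) ^2+1) ) 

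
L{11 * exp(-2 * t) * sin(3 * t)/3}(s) 11/((s + 2)^2 + 9)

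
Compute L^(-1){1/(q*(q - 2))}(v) exp(v)*sinh(v)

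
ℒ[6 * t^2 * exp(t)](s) 12/(s - 1)^3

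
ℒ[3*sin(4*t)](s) 12/(s^2 + 16)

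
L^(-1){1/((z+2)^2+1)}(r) exp(-2 * r) * sin(r)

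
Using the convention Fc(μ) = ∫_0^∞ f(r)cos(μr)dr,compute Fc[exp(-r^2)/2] sqrt(pi)*exp(-μ^2/4)/4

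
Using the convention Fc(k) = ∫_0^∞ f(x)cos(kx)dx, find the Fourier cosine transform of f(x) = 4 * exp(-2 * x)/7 8/(7 * (k^2 + 4))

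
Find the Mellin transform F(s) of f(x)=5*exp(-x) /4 5*gamma(s) /4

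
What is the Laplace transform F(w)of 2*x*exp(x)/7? 2/(7*(w - 1)^2)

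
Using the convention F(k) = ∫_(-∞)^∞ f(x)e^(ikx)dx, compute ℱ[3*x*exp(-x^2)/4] 3*I*sqrt(pi)*k*exp(-k^2/4)/8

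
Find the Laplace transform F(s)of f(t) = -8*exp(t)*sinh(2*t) -16/((s - 1)^2 - 4)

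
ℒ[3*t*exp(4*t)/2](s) 3/(2*(s - 4)^2)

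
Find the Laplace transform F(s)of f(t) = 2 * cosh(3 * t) 2 * s/(s^2 - 9)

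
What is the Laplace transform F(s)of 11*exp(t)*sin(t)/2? 11/(2*((s - 1)^2 + 1))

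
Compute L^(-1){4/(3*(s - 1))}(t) 4*exp(t)/3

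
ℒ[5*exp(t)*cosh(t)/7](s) 5*(s - 1)/(7*s*(s - 2))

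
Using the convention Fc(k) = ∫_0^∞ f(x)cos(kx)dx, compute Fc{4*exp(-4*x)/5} 16/(5*(k^2 + 16))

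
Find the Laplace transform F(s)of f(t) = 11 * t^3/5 66/(5 * s^4)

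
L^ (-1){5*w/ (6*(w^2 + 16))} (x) 5*cos (4*x)/6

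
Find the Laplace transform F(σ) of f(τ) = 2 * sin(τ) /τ 2 * atan(1/σ) 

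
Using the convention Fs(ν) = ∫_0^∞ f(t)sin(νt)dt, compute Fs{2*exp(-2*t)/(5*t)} 2*atan(ν/2)/5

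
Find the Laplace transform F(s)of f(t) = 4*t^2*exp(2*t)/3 8/(3*(s - 2)^3)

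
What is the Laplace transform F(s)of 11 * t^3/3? 22/s^4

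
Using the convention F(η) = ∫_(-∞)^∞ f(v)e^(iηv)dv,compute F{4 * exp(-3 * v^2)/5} 4 * sqrt(3) * sqrt(pi) * exp(-η^2/12)/15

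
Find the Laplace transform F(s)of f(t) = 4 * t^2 8/s^3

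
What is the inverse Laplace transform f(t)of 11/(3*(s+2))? 11*exp(-2*t)/3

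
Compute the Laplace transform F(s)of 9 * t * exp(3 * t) 9/(s - 3)^2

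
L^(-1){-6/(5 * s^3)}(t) -3 * t^2/5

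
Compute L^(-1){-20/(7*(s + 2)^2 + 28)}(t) -10*exp(-2*t)*sin(2*t)/7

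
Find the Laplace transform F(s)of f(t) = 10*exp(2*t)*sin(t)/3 10/(3*((s - 2)^2 + 1))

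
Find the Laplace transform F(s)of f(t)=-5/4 -5/(4 * s)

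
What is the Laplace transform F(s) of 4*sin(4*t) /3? 16/(3*(s^2 + 16) ) 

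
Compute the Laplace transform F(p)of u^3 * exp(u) 6/(p - 1)^4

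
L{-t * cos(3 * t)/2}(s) (9 - s^2)/(2 * (s^2 + 9)^2)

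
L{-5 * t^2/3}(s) -10/(3 * s^3)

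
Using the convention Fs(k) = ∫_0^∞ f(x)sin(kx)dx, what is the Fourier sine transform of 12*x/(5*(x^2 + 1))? 6*pi*exp(-k)/5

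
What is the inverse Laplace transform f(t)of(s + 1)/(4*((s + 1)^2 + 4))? exp(-t)*cos(2*t)/4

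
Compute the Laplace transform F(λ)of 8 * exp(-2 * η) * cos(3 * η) 8 * (λ + 2)/((λ + 2)^2 + 9)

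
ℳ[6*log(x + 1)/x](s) -6*pi*csc(pi*s)/(s - 1)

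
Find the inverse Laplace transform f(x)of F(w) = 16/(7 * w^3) 8 * x^2/7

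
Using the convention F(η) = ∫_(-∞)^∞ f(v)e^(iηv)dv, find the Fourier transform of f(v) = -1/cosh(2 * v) -pi/(2 * cosh(pi * η/4))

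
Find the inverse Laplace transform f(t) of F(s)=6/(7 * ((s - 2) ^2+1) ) 6 * exp(2 * t) * sin(t) /7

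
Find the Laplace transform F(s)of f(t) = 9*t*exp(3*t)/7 9/(7*(s - 3)^2)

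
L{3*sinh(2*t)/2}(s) 3/(s^2 - 4)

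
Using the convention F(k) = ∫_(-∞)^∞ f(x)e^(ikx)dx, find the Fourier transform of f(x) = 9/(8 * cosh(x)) 9 * pi/(8 * cosh(pi * k/2))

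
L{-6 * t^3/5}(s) -36/(5 * s^4)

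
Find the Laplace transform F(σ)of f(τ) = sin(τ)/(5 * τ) atan(1/σ)/5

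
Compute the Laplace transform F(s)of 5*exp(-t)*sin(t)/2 5/(2*((s+1)^2+1))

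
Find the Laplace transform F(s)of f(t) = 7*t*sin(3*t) 42*s/(s^2 + 9)^2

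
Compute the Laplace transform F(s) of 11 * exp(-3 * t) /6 11/(6 * (s + 3) ) 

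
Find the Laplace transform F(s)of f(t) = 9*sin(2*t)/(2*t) 9*atan(2/s)/2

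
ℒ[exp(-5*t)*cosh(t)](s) (s + 5)/((s + 5)^2-1)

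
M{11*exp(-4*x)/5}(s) 11*gamma(s)/(5*4^s)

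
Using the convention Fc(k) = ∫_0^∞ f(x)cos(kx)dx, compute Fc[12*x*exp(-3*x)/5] 12*(9 - k^2)/(5*(k^2 + 9)^2)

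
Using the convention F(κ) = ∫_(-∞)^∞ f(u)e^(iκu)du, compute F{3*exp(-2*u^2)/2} 3*sqrt(2)*sqrt(pi)*exp(-κ^2/8)/4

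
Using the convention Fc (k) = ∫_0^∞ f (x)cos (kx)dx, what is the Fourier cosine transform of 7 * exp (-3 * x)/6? 7/ (2 * (k^2 + 9))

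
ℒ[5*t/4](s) 5/ (4*s^2)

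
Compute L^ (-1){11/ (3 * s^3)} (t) 11 * t^2/6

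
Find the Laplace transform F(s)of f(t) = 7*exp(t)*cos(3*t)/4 7*(s - 1)/(4*((s - 1)^2 + 9))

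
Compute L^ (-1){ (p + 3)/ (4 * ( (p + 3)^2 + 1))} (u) exp (-3 * u) * cos (u)/4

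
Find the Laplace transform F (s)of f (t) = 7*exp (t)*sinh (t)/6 7/ (6*s*(s - 2))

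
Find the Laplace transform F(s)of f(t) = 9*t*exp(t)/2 9/(2*(s - 1)^2)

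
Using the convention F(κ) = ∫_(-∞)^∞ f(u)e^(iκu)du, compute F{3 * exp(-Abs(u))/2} 3/(κ^2 + 1)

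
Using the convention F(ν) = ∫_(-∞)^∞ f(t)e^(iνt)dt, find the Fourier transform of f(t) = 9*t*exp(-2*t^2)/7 9*sqrt(2)*I*sqrt(pi)*ν*exp(-ν^2/8)/56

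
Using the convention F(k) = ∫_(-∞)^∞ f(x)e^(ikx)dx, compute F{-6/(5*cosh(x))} -6*pi/(5*cosh(pi*k/2))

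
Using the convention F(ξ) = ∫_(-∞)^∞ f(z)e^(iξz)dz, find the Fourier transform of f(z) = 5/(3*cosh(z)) 5*pi/(3*cosh(pi*ξ/2))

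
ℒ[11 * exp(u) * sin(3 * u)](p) 33/((p - 1)^2+9)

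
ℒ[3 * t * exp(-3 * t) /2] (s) 3/(2 * (s + 3) ^2) 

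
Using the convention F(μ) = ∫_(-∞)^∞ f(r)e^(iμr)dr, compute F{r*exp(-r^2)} I*sqrt(pi)*μ*exp(-μ^2/4)/2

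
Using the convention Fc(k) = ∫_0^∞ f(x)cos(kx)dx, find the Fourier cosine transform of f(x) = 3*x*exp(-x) 3*(1 - k^2)/(k^2 + 1)^2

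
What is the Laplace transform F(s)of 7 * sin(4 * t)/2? 14/(s^2 + 16)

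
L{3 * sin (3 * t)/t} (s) 3 * atan (3/s)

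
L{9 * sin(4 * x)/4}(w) 9/(w^2+16)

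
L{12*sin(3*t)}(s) 36/(s^2 + 9)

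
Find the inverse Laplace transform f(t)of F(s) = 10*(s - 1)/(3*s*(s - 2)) 10*exp(t)*cosh(t)/3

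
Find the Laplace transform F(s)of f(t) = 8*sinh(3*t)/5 24/(5*(s^2 - 9))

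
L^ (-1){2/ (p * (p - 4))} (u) exp (2 * u) * sinh (2 * u)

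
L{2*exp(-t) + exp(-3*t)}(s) 2/(s + 1) + 1/(s + 3)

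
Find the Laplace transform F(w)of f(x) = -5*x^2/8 -5/(4*w^3)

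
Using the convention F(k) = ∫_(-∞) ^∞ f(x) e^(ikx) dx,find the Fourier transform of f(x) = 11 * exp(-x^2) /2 11 * sqrt(pi) * exp(-k^2/4) /2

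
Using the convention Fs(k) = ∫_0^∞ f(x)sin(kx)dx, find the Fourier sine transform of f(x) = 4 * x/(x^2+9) 2 * pi * exp(-3 * k)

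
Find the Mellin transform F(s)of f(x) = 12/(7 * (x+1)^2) -12 * pi * (s - 1)/(7 * sin(pi * s))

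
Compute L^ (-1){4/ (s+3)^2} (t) 4*t*exp (-3*t)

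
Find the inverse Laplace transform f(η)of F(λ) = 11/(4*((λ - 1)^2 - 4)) 11*exp(η)*sinh(2*η)/8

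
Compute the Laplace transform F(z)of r z^(-2)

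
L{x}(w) w^(-2)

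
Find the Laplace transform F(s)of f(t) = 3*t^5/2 180/s^6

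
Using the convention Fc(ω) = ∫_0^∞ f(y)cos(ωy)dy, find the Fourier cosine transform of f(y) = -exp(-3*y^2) -sqrt(3)*sqrt(pi)*exp(-ω^2/12)/6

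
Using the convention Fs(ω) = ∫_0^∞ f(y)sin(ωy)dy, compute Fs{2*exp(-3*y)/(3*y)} 2*atan(ω/3)/3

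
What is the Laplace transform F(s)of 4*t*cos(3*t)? 4*(s^2 - 9)/(s^2 + 9)^2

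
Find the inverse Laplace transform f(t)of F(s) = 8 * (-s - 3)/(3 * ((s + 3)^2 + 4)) -8 * exp(-3 * t) * cos(2 * t)/3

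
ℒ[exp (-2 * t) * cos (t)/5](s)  (s + 2)/ (5 * ( (s + 2)^2 + 1))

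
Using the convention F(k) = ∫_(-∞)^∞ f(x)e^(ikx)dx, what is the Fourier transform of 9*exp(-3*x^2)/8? 3*sqrt(3)*sqrt(pi)*exp(-k^2/12)/8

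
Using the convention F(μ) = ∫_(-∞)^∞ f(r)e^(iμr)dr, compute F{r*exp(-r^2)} I*sqrt(pi)*μ*exp(-μ^2/4)/2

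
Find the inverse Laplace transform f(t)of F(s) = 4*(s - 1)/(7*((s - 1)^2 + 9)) 4*exp(t)*cos(3*t)/7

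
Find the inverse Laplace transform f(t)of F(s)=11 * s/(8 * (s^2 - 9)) 11 * cosh(3 * t)/8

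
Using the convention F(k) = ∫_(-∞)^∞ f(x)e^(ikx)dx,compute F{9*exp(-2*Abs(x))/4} 9/(k^2 + 4)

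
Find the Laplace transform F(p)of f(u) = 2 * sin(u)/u 2 * atan(1/p)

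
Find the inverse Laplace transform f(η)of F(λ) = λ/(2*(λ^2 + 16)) cos(4*η)/2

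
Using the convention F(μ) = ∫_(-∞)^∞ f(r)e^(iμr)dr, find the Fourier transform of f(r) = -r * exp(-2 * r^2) -sqrt(2) * I * sqrt(pi) * μ * exp(-μ^2/8)/8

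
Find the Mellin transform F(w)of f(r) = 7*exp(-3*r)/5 7*gamma(w)/(5*3^w)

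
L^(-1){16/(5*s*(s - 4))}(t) 8*exp(2*t)*sinh(2*t)/5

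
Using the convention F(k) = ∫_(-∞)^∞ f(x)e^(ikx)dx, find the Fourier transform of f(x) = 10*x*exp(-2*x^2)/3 5*sqrt(2)*I*sqrt(pi)*k*exp(-k^2/8)/12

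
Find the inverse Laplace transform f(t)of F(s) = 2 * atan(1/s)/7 2 * sin(t)/(7 * t)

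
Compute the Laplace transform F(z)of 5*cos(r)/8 5*z/(8*(z^2 + 1))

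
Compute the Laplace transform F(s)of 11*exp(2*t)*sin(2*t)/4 11/(2*((s - 2)^2+4))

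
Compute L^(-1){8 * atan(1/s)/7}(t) 8 * sin(t)/(7 * t)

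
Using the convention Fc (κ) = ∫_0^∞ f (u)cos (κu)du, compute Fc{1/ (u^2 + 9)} pi*exp (-3*κ)/6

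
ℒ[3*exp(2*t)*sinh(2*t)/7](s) 6/(7*s*(s - 4))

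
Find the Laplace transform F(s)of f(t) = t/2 1/(2 * s^2)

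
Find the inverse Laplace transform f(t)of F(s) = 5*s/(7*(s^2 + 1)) 5*cos(t)/7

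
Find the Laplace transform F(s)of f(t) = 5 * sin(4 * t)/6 10/(3 * (s^2+16))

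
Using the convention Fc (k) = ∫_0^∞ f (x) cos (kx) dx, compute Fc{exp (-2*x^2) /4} sqrt (2)*sqrt (pi)*exp (-k^2/8) /16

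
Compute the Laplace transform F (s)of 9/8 9/ (8*s)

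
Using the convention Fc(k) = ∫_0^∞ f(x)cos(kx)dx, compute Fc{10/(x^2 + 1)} 5*pi*exp(-k)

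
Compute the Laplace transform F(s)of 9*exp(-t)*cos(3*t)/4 9*(s+1)/(4*((s+1)^2+9))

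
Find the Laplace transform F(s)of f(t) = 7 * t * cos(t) 7 * (s^2 - 1)/(s^2 + 1)^2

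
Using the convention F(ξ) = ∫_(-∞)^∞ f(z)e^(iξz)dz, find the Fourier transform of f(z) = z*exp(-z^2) I*sqrt(pi)*ξ*exp(-ξ^2/4)/2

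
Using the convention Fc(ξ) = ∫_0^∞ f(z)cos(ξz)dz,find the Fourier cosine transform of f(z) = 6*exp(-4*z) 24/(ξ^2 + 16)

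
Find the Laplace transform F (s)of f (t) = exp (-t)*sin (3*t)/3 1/ ( (s+1)^2+9)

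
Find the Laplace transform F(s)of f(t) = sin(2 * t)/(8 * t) atan(2/s)/8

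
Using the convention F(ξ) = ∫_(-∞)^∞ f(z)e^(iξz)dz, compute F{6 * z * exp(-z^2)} 3 * I * sqrt(pi) * ξ * exp(-ξ^2/4)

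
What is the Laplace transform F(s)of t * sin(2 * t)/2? 2 * s/(s^2+4)^2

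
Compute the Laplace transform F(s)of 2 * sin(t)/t 2 * atan(1/s)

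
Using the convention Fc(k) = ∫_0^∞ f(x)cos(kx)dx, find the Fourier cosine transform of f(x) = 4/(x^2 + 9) 2*pi*exp(-3*k)/3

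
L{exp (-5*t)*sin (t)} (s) 1/ ( (s + 5)^2 + 1)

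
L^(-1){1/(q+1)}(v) exp(-v)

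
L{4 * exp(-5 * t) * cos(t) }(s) 4 * (s+5) /((s+5) ^2+1) 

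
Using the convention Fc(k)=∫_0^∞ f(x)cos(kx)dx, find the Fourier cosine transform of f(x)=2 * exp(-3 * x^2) sqrt(3) * sqrt(pi) * exp(-k^2/12)/3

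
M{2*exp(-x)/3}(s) 2*gamma(s)/3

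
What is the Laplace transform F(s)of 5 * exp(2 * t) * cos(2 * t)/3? 5 * (s - 2)/(3 * ((s - 2)^2 + 4))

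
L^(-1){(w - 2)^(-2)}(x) x*exp(2*x)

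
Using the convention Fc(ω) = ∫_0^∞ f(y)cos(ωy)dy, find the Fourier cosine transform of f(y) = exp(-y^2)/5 sqrt(pi)*exp(-ω^2/4)/10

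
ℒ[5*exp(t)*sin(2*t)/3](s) 10/(3*((s - 1)^2 + 4))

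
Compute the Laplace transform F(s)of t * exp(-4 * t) (s + 4)^(-2)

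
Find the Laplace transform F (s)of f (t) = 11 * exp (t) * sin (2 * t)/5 22/ (5 * ( (s - 1)^2 + 4))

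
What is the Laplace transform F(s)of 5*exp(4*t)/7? 5/(7*(s - 4))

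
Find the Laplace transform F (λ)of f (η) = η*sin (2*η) 4*λ/ (λ^2 + 4)^2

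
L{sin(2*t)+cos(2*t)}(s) 2/(s^2+4)+s/(s^2+4)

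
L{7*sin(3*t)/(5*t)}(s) 7*atan(3/s)/5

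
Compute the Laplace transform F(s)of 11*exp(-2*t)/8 11/(8*(s + 2))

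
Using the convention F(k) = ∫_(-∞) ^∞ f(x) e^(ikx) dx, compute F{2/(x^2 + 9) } 2*pi*exp(-3*Abs(k) ) /3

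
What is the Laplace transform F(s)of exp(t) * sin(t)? 1/((s - 1)^2+1)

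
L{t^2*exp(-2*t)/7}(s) 2/(7*(s + 2)^3)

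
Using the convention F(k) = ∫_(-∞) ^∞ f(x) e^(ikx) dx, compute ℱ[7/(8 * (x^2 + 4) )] 7 * pi * exp(-2 * Abs(k) ) /16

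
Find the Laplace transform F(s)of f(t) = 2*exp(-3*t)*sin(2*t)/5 4/(5*((s + 3)^2 + 4))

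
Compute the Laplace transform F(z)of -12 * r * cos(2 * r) 12 * (4 - z^2)/(z^2 + 4)^2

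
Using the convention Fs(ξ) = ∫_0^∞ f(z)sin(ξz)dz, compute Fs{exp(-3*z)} ξ/(ξ^2 + 9)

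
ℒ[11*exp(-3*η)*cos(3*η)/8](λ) 11*(λ + 3)/(8*((λ + 3)^2 + 9))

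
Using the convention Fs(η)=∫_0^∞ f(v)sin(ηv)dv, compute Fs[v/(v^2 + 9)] pi*exp(-3*η)/2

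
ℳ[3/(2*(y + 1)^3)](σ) 3*pi*(σ - 2)*(σ - 1)/(4*sin(pi*σ))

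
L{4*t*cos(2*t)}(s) 4*(s^2 - 4)/(s^2 + 4)^2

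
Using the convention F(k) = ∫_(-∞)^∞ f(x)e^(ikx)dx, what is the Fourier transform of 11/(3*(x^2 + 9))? 11*pi*exp(-3*Abs(k))/9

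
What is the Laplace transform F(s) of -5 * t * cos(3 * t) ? 5 * (9 - s^2) /(s^2+9) ^2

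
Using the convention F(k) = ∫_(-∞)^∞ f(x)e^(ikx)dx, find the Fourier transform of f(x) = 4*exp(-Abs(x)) 8/(k^2 + 1)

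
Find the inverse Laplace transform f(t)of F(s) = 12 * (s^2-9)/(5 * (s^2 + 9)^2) 12 * t * cos(3 * t)/5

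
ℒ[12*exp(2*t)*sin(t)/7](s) 12/(7*((s - 2)^2+1))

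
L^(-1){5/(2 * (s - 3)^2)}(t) 5 * t * exp(3 * t)/2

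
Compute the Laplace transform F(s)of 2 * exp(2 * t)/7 2/(7 * (s - 2))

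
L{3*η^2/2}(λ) 3/λ^3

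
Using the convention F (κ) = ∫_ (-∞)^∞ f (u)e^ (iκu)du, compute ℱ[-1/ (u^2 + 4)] -pi * exp (-2 * Abs (κ))/2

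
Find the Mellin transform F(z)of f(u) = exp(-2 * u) gamma(z)/2^z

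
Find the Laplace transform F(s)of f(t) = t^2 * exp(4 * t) 2/(s - 4)^3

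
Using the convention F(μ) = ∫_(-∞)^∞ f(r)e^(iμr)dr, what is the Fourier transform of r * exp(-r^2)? I * sqrt(pi) * μ * exp(-μ^2/4)/2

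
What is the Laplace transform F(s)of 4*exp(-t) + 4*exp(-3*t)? 4/(s + 3) + 4/(s + 1)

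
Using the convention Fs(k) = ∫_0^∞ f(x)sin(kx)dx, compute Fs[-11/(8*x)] -11*pi/16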